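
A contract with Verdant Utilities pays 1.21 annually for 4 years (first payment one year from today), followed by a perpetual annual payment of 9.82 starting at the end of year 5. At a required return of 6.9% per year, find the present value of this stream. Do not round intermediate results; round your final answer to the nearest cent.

113.09

PV of 4-year annuity: 1.21 × [1 − (1+0.069)^−4] / 0.069 = 4.10780
Perpetuity value at year 4: 9.82 / 0.069 = 142.31884
PV of perpetuity: 142.31884 / (1+0.069)^4 = 108.98120
Total PV = 4.10780 + 108.98120 = 113.08899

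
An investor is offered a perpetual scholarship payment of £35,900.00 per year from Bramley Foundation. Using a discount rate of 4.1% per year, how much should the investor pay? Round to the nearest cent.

Level perpetuity: PV = C / r = £35,900.00 / 0.041 = £875,609.76

£875609.76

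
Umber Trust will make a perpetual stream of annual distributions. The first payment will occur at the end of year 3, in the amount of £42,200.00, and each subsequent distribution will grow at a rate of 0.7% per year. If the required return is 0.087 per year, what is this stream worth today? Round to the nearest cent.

£446440.28

Value at end of year 2: C₁ / (r − g) = £42,200.00 / (0.087 − 0.007) = £527,500.0000
Discount to today: PV = £527,500.0000 / (1 + 0.087)^2 = £527,500.0000 / 1.181569 = £446,440.28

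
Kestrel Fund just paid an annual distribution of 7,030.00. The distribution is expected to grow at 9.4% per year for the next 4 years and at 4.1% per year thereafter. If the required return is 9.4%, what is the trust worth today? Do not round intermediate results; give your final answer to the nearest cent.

D_1 = 7690.82000
D_2 = 8413.75708
D_3 = 9204.65025
D_4 = 10069.88737
Terminal value at year 4: TV = D_4×(1+g_2)/(r−g_2) = 10482.75275/0.053 = 197787.78775
P_0 = D_1/(1+r)^1 + D_2/(1+r)^2 + D_3/(1+r)^3 + D_4/(1+r)^4 + TV/(1+r)^4
    = 7030.00000 + 7030.00000 + 7030.00000 + 7030.00000 + 138079.81132 = 166199.81132

166199.81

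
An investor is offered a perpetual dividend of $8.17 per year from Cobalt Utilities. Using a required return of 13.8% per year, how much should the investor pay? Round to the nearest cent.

$59.20

Level perpetuity: PV = C / r = $8.17 / 0.138 = $59.20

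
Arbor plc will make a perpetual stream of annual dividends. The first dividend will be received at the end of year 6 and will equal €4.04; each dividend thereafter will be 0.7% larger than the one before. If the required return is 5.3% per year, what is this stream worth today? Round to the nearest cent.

Value at end of year 5: C₁ / (r − g) = €4.04 / (0.053 − 0.007) = €87.8261
Discount to today: PV = €87.8261 / (1 + 0.053)^5 = €87.8261 / 1.294619 = €67.84

€67.84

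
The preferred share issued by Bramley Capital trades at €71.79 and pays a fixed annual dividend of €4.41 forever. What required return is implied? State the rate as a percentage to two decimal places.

6.14%

P = C/r ⇒ r = C/P = €4.41/€71.79 = 0.061429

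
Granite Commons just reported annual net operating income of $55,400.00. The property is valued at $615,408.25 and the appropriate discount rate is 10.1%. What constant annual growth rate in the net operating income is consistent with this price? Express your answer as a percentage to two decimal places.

P = D₀(1+g)/(r−g) ⇒ P(r−g) = D₀(1+g) ⇒ g(P+D₀) = P·r − D₀
g = (P·r − D₀)/(P + D₀) = ($615,408.25×0.101 − $55,400.00) / ($615,408.25 + $55,400.00) = 0.010072

1.01%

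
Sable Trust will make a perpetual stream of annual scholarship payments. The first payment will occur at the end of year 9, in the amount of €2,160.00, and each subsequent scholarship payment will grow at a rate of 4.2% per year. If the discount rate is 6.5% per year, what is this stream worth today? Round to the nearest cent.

Value at end of year 8: C₁ / (r − g) = €2,160.00 / (0.065 − 0.042) = €93,913.0435
Discount to today: PV = €93,913.0435 / (1 + 0.065)^8 = €93,913.0435 / 1.654996 = €56,745.19

€56745.19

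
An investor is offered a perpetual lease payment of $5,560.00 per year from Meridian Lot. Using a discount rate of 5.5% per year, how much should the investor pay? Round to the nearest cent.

$101090.91

Level perpetuity: PV = C / r = $5,560.00 / 0.055 = $101,090.91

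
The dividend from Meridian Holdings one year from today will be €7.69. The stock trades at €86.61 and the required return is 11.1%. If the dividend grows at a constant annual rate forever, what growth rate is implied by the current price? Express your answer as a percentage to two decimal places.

P = D₁/(r−g) ⇒ g = r − D₁/P = 0.111 − €7.69/€86.61 = 0.022211

2.22%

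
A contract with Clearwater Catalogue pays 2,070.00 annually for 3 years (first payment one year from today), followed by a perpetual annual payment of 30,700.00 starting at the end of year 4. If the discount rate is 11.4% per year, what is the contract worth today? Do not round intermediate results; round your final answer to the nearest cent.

199818.57

PV of 3-year annuity: 2,070.00 × [1 − (1+0.114)^−3] / 0.114 = 5023.50432
Perpetuity value at year 3: 30,700.00 / 0.114 = 269298.24561
PV of perpetuity: 269298.24561 / (1+0.114)^3 = 194795.06567
Total PV = 5023.50432 + 194795.06567 = 199818.56999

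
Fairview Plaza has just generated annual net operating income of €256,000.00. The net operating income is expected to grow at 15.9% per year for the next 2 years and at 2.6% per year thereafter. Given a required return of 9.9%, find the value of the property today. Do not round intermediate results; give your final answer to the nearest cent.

€4556313.06

D_1 = 296704.00000
D_2 = 343879.93600
Terminal value at year 2: TV = D_2×(1+g_2)/(r−g_2) = 352820.81434/0.073 = 4833161.84022
P_0 = D_1/(1+r)^1 + D_2/(1+r)^2 + TV/(1+r)^2
    = 269976.34213 + 284715.72387 + 4001620.99569 = 4556313.06169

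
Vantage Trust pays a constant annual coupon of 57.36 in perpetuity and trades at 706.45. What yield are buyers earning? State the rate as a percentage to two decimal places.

8.12%

P = C/r ⇒ r = C/P = 57.36/706.45 = 0.081195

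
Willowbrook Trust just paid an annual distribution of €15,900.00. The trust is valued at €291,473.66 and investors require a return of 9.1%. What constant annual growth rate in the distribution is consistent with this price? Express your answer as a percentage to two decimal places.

P = D₀(1+g)/(r−g) ⇒ P(r−g) = D₀(1+g) ⇒ g(P+D₀) = P·r − D₀
g = (P·r − D₀)/(P + D₀) = (€291,473.66×0.091 − €15,900.00) / (€291,473.66 + €15,900.00) = 0.034564

3.46%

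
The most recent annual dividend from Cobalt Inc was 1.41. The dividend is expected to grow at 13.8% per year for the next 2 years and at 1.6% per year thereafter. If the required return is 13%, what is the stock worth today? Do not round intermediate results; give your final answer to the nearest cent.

D_1 = 1.60458
D_2 = 1.82601
Terminal value at year 2: TV = D_2×(1+g_2)/(r−g_2) = 1.85523/0.114 = 16.27393
P_0 = D_1/(1+r)^1 + D_2/(1+r)^2 + TV/(1+r)^2
    = 1.41998 + 1.43004 + 12.74488 = 15.59489

15.59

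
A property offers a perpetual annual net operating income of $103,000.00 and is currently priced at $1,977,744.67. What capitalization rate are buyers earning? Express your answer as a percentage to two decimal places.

P = C/r ⇒ r = C/P = $103,000.00/$1,977,744.67 = 0.052080

5.21%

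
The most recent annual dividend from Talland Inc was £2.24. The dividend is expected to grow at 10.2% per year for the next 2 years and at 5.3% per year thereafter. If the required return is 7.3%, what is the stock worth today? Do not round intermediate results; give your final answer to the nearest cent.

£129.06

D_1 = 2.46848
D_2 = 2.72026
Terminal value at year 2: TV = D_2×(1+g_2)/(r−g_2) = 2.86444/0.02 = 143.22195
P_0 = D_1/(1+r)^1 + D_2/(1+r)^2 + TV/(1+r)^2
    = 2.30054 + 2.36272 + 124.39707 = 129.06032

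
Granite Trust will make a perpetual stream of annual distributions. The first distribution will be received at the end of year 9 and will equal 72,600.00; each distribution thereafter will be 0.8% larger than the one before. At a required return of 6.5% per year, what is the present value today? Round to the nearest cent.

Value at end of year 8: C₁ / (r − g) = 72,600.00 / (0.065 − 0.008) = 1,273,684.2105
Discount to today: PV = 1,273,684.2105 / (1 + 0.065)^8 = 1,273,684.2105 / 1.654996 = 769,599.72

769599.72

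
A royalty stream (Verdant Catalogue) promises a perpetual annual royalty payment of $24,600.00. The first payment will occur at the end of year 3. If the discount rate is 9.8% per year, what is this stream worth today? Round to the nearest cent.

Value at end of year 2: C / r = $24,600.00 / 0.098 = $251,020.4082
Discount to today: PV = $251,020.4082 / (1 + 0.098)^2 = $251,020.4082 / 1.205604 = $208,211.33

$208211.33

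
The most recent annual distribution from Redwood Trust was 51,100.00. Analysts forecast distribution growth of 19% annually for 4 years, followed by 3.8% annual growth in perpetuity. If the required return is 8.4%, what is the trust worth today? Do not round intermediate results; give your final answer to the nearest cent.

D_1 = 60809.00000
D_2 = 72362.71000
D_3 = 86111.62490
D_4 = 102472.83363
Terminal value at year 4: TV = D_4×(1+g_2)/(r−g_2) = 106366.80131/0.046 = 2312321.76759
P_0 = D_1/(1+r)^1 + D_2/(1+r)^2 + D_3/(1+r)^3 + D_4/(1+r)^4 + TV/(1+r)^4
    = 56096.86347 + 61582.35012 + 67604.24044 + 74214.98720 + 1674677.31991 = 1934175.76114

1934175.76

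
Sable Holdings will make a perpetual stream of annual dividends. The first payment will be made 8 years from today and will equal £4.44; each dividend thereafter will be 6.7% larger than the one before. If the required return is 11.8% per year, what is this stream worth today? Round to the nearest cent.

Value at end of year 7: C₁ / (r − g) = £4.44 / (0.118 − 0.067) = £87.0588
Discount to today: PV = £87.0588 / (1 + 0.118)^7 = £87.0588 / 2.183195 = £39.88

£39.88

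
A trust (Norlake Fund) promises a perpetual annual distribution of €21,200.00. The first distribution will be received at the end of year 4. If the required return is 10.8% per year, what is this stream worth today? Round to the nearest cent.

€144308.80

Value at end of year 3: C / r = €21,200.00 / 0.108 = €196,296.2963
Discount to today: PV = €196,296.2963 / (1 + 0.108)^3 = €196,296.2963 / 1.360252 = €144,308.80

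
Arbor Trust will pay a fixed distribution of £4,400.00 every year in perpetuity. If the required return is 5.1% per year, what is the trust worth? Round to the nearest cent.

£86274.51

Level perpetuity: PV = C / r = £4,400.00 / 0.051 = £86,274.51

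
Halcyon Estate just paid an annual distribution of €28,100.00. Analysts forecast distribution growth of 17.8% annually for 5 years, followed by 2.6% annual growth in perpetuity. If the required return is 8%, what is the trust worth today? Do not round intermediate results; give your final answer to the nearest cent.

D_1 = 33101.80000
D_2 = 38993.92040
D_3 = 45934.83823
D_4 = 54111.23944
D_5 = 63743.04006
Terminal value at year 5: TV = D_5×(1+g_2)/(r−g_2) = 65400.35910/0.054 = 1211117.76106
P_0 = D_1/(1+r)^1 + D_2/(1+r)^2 + D_3/(1+r)^3 + D_4/(1+r)^4 + D_5/(1+r)^5 + TV/(1+r)^5
    = 30649.81481 + 33431.00171 + 36464.55557 + 39773.37636 + 43382.44199 + 824266.39781 = 1007967.58826

€1007967.59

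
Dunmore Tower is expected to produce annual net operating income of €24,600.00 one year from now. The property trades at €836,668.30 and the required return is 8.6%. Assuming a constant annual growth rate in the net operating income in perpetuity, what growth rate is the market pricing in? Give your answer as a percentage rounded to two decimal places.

5.66%

P = D₁/(r−g) ⇒ g = r − D₁/P = 0.086 − €24,600.00/€836,668.30 = 0.056598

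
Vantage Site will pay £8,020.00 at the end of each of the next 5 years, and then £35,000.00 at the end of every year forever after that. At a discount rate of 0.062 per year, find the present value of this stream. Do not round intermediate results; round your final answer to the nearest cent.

PV of 5-year annuity: £8,020.00 × [1 − (1+0.062)^−5] / 0.062 = 33600.13979
Perpetuity value at year 5: £35,000.00 / 0.062 = 564516.12903
PV of perpetuity: 564516.12903 / (1+0.062)^5 = 417882.10251
Total PV = 33600.13979 + 417882.10251 = 451482.24230

£451482.24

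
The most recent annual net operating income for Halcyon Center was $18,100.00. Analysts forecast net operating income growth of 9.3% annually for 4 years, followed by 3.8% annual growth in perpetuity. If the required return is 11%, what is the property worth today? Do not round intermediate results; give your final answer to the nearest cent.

D_1 = 19783.30000
D_2 = 21623.14690
D_3 = 23634.09956
D_4 = 25832.07082
Terminal value at year 4: TV = D_4×(1+g_2)/(r−g_2) = 26813.68951/0.072 = 372412.35434
P_0 = D_1/(1+r)^1 + D_2/(1+r)^2 + D_3/(1+r)^3 + D_4/(1+r)^4 + TV/(1+r)^4
    = 17822.79279 + 17549.83110 + 17281.04990 + 17016.38518 + 245319.55295 = 314989.61193

$314989.61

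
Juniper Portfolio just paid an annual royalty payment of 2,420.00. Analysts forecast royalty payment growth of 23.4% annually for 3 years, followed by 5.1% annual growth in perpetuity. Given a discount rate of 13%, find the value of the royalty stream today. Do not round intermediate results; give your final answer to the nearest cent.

50607.94

D_1 = 2986.28000
D_2 = 3685.06952
D_3 = 4547.37579
Terminal value at year 3: TV = D_3×(1+g_2)/(r−g_2) = 4779.29195/0.079 = 60497.36649
P_0 = D_1/(1+r)^1 + D_2/(1+r)^2 + D_3/(1+r)^3 + TV/(1+r)^3
    = 2642.72566 + 2885.94997 + 3151.55953 + 41927.70966 = 50607.94483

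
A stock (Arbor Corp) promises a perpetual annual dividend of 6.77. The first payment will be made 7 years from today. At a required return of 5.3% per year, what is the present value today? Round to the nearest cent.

Value at end of year 6: C / r = 6.77 / 0.053 = 127.7358
Discount to today: PV = 127.7358 / (1 + 0.053)^6 = 127.7358 / 1.363233 = 93.70

93.70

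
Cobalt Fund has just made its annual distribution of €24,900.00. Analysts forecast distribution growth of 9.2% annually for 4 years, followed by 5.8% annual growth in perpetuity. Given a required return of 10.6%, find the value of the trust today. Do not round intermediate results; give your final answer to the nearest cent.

D_1 = 27190.80000
D_2 = 29692.35360
D_3 = 32424.05013
D_4 = 35407.06274
Terminal value at year 4: TV = D_4×(1+g_2)/(r−g_2) = 37460.67238/0.048 = 780430.67463
P_0 = D_1/(1+r)^1 + D_2/(1+r)^2 + D_3/(1+r)^3 + D_4/(1+r)^4 + TV/(1+r)^4
    = 24584.81013 + 24273.61000 + 23966.34911 + 23662.97760 + 521571.46470 = 618059.21154

€618059.21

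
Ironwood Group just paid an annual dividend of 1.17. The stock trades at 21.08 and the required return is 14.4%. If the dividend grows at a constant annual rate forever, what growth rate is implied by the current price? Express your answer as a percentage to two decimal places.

8.38%

P = D₀(1+g)/(r−g) ⇒ P(r−g) = D₀(1+g) ⇒ g(P+D₀) = P·r − D₀
g = (P·r − D₀)/(P + D₀) = (21.08×0.144 − 1.17) / (21.08 + 1.17) = 0.083844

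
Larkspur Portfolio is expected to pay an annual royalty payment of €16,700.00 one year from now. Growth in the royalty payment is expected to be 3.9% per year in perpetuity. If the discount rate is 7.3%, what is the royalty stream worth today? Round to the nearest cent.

€491176.47

Growing perpetuity: P = D₁ / (r − g) = €16,700.0000 / (0.073 − 0.039) = €491,176.47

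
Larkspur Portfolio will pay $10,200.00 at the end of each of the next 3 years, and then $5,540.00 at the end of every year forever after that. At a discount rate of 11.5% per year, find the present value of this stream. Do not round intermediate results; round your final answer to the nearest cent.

PV of 3-year annuity: $10,200.00 × [1 − (1+0.115)^−3] / 0.115 = 24710.71774
Perpetuity value at year 3: $5,540.00 / 0.115 = 48173.91304
PV of perpetuity: 48173.91304 / (1+0.115)^3 = 34752.60164
Total PV = 24710.71774 + 34752.60164 = 59463.31938

$59463.32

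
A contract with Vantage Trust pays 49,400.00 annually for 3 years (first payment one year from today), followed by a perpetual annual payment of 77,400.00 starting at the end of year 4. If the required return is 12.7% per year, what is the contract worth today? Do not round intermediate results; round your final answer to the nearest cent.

PV of 3-year annuity: 49,400.00 × [1 − (1+0.127)^−3] / 0.127 = 117237.68645
Perpetuity value at year 3: 77,400.00 / 0.127 = 609448.81890
PV of perpetuity: 609448.81890 / (1+0.127)^3 = 425760.62192
Total PV = 117237.68645 + 425760.62192 = 542998.30836

542998.31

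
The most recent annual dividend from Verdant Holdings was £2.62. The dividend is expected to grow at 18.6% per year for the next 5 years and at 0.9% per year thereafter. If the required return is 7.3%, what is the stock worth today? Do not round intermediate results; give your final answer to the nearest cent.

£86.01

D_1 = 3.10732
D_2 = 3.68528
D_3 = 4.37074
D_4 = 5.18370
D_5 = 6.14787
Terminal value at year 5: TV = D_5×(1+g_2)/(r−g_2) = 6.20320/0.064 = 96.92503
P_0 = D_1/(1+r)^1 + D_2/(1+r)^2 + D_3/(1+r)^3 + D_4/(1+r)^4 + D_5/(1+r)^5 + TV/(1+r)^5
    = 2.89592 + 3.20089 + 3.53799 + 3.91058 + 4.32241 + 68.14552 = 86.01331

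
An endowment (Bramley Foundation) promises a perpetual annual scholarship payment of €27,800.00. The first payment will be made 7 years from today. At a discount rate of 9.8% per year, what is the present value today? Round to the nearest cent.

Value at end of year 6: C / r = €27,800.00 / 0.098 = €283,673.4694
Discount to today: PV = €283,673.4694 / (1 + 0.098)^6 = €283,673.4694 / 1.752323 = €161,884.28

€161884.28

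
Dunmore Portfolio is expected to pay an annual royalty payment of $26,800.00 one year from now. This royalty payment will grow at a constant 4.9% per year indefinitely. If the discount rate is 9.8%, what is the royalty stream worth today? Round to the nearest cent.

Growing perpetuity: P = D₁ / (r − g) = $26,800.0000 / (0.098 − 0.049) = $546,938.78

$546938.78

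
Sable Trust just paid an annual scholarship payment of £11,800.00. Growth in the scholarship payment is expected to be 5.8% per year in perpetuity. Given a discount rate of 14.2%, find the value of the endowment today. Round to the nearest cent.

D₁ = D₀ × (1 + g) = £11,800.00 × 1.058 = £12,484.4000
Growing perpetuity: P = D₁ / (r − g) = £12,484.4000 / (0.142 − 0.058) = £148,623.81

£148623.81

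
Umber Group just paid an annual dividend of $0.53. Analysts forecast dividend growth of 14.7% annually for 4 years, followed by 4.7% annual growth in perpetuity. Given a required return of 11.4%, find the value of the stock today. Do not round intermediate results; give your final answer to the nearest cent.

$11.59

D_1 = 0.60791
D_2 = 0.69727
D_3 = 0.79977
D_4 = 0.91734
Terminal value at year 4: TV = D_4×(1+g_2)/(r−g_2) = 0.96045/0.067 = 14.33512
P_0 = D_1/(1+r)^1 + D_2/(1+r)^2 + D_3/(1+r)^3 + D_4/(1+r)^4 + TV/(1+r)^4
    = 0.54570 + 0.56187 + 0.57851 + 0.59565 + 9.30809 = 11.58981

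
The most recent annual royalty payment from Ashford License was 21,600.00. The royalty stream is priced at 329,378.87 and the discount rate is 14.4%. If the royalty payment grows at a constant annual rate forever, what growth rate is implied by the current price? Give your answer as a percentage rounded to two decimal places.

7.36%

P = D₀(1+g)/(r−g) ⇒ P(r−g) = D₀(1+g) ⇒ g(P+D₀) = P·r − D₀
g = (P·r − D₀)/(P + D₀) = (329,378.87×0.144 − 21,600.00) / (329,378.87 + 21,600.00) = 0.073596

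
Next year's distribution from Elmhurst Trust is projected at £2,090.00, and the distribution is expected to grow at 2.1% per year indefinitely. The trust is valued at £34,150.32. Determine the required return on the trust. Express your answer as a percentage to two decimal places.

P = D₁/(r − g) ⇒ r = D₁/P + g = £2,090.0000/£34,150.32 + 0.021 = 0.061200 + 0.021 = 0.082200

8.22%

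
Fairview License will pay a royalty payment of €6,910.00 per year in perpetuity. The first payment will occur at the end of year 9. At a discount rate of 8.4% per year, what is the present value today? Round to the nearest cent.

€43148.38

Value at end of year 8: C / r = €6,910.00 / 0.084 = €82,261.9048
Discount to today: PV = €82,261.9048 / (1 + 0.084)^8 = €82,261.9048 / 1.906489 = €43,148.38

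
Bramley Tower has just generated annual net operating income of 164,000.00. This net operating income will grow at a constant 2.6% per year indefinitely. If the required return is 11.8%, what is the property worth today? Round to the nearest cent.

D₁ = D₀ × (1 + g) = 164,000.00 × 1.026 = 168,264.0000
Growing perpetuity: P = D₁ / (r − g) = 168,264.0000 / (0.118 − 0.026) = 1,828,956.52

1828956.52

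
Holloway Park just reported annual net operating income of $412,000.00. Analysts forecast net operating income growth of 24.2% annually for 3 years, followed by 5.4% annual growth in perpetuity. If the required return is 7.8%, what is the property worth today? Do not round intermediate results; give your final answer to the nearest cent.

$29323319.42

D_1 = 511704.00000
D_2 = 635536.36800
D_3 = 789336.16906
Terminal value at year 3: TV = D_3×(1+g_2)/(r−g_2) = 831960.32219/0.024 = 34665013.42438
P_0 = D_1/(1+r)^1 + D_2/(1+r)^2 + D_3/(1+r)^3 + TV/(1+r)^3
    = 474679.03525 + 546893.65657 + 630094.54681 + 27671652.18062 = 29323319.41925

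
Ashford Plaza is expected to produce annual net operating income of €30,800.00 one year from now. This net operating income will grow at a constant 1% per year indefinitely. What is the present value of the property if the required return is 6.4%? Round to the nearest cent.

Growing perpetuity: P = D₁ / (r − g) = €30,800.0000 / (0.064 − 0.01) = €570,370.37

€570370.37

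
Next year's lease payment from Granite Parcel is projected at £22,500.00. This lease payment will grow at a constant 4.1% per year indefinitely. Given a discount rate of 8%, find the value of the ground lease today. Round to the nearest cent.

£576923.08

Growing perpetuity: P = D₁ / (r − g) = £22,500.0000 / (0.08 − 0.041) = £576,923.08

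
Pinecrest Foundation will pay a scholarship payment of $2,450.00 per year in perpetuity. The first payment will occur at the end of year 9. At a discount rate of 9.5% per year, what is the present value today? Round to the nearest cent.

$12477.56

Value at end of year 8: C / r = $2,450.00 / 0.095 = $25,789.4737
Discount to today: PV = $25,789.4737 / (1 + 0.095)^8 = $25,789.4737 / 2.066869 = $12,477.56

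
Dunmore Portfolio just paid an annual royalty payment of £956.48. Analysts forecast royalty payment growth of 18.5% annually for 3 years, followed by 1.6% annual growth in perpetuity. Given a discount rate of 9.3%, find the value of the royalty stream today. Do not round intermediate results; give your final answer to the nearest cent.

£19463.41

D_1 = 1133.42880
D_2 = 1343.11313
D_3 = 1591.58906
Terminal value at year 3: TV = D_3×(1+g_2)/(r−g_2) = 1617.05448/0.077 = 21000.70755
P_0 = D_1/(1+r)^1 + D_2/(1+r)^2 + D_3/(1+r)^3 + TV/(1+r)^3
    = 1036.98884 + 1124.27427 + 1218.90668 + 16083.23625 = 19463.40603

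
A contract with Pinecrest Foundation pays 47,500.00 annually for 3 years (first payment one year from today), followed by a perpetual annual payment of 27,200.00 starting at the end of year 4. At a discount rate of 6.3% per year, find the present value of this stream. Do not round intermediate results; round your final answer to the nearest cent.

PV of 3-year annuity: 47,500.00 × [1 − (1+0.063)^−3] / 0.063 = 126266.60925
Perpetuity value at year 3: 27,200.00 / 0.063 = 431746.03175
PV of perpetuity: 431746.03175 / (1+0.063)^3 = 359441.78392
Total PV = 126266.60925 + 359441.78392 = 485708.39317

485708.39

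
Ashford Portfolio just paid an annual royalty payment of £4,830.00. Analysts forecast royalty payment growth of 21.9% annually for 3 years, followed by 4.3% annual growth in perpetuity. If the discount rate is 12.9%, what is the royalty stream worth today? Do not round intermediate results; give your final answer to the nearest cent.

D_1 = 5887.77000
D_2 = 7177.19163
D_3 = 8748.99660
Terminal value at year 3: TV = D_3×(1+g_2)/(r−g_2) = 9125.20345/0.086 = 106107.01687
P_0 = D_1/(1+r)^1 + D_2/(1+r)^2 + D_3/(1+r)^3 + TV/(1+r)^3
    = 5215.03100 + 5630.75535 + 6079.61982 + 73733.06358 = 90658.46974

£90658.47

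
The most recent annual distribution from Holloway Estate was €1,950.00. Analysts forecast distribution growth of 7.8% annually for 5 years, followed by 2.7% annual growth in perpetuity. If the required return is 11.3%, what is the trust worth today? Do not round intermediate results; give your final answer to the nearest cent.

D_1 = 2102.10000
D_2 = 2266.06380
D_3 = 2442.81678
D_4 = 2633.35648
D_5 = 2838.75829
Terminal value at year 5: TV = D_5×(1+g_2)/(r−g_2) = 2915.40476/0.086 = 33900.05540
P_0 = D_1/(1+r)^1 + D_2/(1+r)^2 + D_3/(1+r)^3 + D_4/(1+r)^4 + D_5/(1+r)^5 + TV/(1+r)^5
    = 1888.67925 + 1829.28682 + 1771.76207 + 1716.04629 + 1662.08257 + 19848.35808 = 28716.21506

€28716.22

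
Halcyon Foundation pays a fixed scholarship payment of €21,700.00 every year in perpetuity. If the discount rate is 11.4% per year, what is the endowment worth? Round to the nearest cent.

Level perpetuity: PV = C / r = €21,700.00 / 0.114 = €190,350.88

€190350.88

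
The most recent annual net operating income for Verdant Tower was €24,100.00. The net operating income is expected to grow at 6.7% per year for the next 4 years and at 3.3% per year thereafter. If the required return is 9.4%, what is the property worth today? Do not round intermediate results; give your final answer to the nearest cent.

D_1 = 25714.70000
D_2 = 27437.58490
D_3 = 29275.90309
D_4 = 31237.38860
Terminal value at year 4: TV = D_4×(1+g_2)/(r−g_2) = 32268.22242/0.061 = 528987.25277
P_0 = D_1/(1+r)^1 + D_2/(1+r)^2 + D_3/(1+r)^3 + D_4/(1+r)^4 + TV/(1+r)^4
    = 23505.21024 + 22925.09993 + 22359.30679 + 21807.47746 + 369297.11831 = 459894.21273

€459894.21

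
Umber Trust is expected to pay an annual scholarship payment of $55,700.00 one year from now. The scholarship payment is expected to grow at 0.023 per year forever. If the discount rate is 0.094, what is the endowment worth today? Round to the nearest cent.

Growing perpetuity: P = D₁ / (r − g) = $55,700.0000 / (0.094 − 0.023) = $784,507.04

$784507.04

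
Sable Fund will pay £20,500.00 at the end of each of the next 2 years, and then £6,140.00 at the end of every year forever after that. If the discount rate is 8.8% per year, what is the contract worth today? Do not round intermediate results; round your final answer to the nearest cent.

£95102.26

PV of 2-year annuity: £20,500.00 × [1 − (1+0.088)^−2] / 0.088 = 36159.84537
Perpetuity value at year 2: £6,140.00 / 0.088 = 69772.72727
PV of perpetuity: 69772.72727 / (1+0.088)^2 = 58942.41261
Total PV = 36159.84537 + 58942.41261 = 95102.25798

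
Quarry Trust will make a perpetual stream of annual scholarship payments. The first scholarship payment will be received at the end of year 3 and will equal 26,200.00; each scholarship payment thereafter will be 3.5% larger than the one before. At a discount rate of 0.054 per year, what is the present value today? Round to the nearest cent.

Value at end of year 2: C₁ / (r − g) = 26,200.00 / (0.054 − 0.035) = 1,378,947.3684
Discount to today: PV = 1,378,947.3684 / (1 + 0.054)^2 = 1,378,947.3684 / 1.110916 = 1,241,270.60

1241270.60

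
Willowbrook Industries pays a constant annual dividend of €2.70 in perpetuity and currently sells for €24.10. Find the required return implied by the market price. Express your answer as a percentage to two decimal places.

P = C/r ⇒ r = C/P = €2.70/€24.10 = 0.112033

11.20%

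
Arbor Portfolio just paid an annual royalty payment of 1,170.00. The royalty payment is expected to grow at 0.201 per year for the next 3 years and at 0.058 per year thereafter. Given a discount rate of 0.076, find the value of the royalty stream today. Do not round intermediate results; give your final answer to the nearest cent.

100019.87

D_1 = 1405.17000
D_2 = 1687.60917
D_3 = 2026.81861
Terminal value at year 3: TV = D_3×(1+g_2)/(r−g_2) = 2144.37409/0.018 = 119131.89404
P_0 = D_1/(1+r)^1 + D_2/(1+r)^2 + D_3/(1+r)^3 + TV/(1+r)^3
    = 1305.92007 + 1457.63012 + 1626.96447 + 95629.35632 = 100019.87099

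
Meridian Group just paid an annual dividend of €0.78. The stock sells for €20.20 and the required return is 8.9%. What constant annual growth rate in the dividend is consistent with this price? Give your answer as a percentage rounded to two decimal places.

4.85%

P = D₀(1+g)/(r−g) ⇒ P(r−g) = D₀(1+g) ⇒ g(P+D₀) = P·r − D₀
g = (P·r − D₀)/(P + D₀) = (€20.20×0.089 − €0.78) / (€20.20 + €0.78) = 0.048513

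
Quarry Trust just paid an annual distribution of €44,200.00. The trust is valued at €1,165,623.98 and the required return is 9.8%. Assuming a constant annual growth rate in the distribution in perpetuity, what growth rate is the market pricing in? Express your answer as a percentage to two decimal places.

5.79%

P = D₀(1+g)/(r−g) ⇒ P(r−g) = D₀(1+g) ⇒ g(P+D₀) = P·r − D₀
g = (P·r − D₀)/(P + D₀) = (€1,165,623.98×0.098 − €44,200.00) / (€1,165,623.98 + €44,200.00) = 0.057885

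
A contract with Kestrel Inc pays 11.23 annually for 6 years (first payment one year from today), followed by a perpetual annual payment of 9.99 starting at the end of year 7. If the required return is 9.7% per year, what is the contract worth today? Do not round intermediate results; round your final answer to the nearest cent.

PV of 6-year annuity: 11.23 × [1 − (1+0.097)^−6] / 0.097 = 49.34258
Perpetuity value at year 6: 9.99 / 0.097 = 102.98969
PV of perpetuity: 102.98969 / (1+0.097)^6 = 59.09544
Total PV = 49.34258 + 59.09544 = 108.43803

108.44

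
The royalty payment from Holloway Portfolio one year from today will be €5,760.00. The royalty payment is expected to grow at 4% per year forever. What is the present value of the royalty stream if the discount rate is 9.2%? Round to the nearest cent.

Growing perpetuity: P = D₁ / (r − g) = €5,760.0000 / (0.092 − 0.04) = €110,769.23

€110769.23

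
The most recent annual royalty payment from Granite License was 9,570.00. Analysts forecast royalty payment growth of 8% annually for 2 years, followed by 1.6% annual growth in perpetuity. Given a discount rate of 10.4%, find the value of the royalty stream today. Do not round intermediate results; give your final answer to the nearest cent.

124258.70

D_1 = 10335.60000
D_2 = 11162.44800
Terminal value at year 2: TV = D_2×(1+g_2)/(r−g_2) = 11341.04717/0.088 = 128875.53600
P_0 = D_1/(1+r)^1 + D_2/(1+r)^2 + TV/(1+r)^2
    = 9361.95652 + 9158.43573 + 105738.30340 = 124258.69565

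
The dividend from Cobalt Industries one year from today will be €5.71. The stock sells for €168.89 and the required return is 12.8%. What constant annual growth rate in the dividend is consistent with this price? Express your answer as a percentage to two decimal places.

9.42%

P = D₁/(r−g) ⇒ g = r − D₁/P = 0.128 − €5.71/€168.89 = 0.094191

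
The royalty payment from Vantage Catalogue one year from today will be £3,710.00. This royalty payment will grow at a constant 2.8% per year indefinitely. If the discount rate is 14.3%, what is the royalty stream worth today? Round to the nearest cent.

Growing perpetuity: P = D₁ / (r − g) = £3,710.0000 / (0.143 − 0.028) = £32,260.87

£32260.87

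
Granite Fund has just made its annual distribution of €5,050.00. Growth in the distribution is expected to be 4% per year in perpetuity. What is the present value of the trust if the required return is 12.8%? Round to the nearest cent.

€59681.82

D₁ = D₀ × (1 + g) = €5,050.00 × 1.04 = €5,252.0000
Growing perpetuity: P = D₁ / (r − g) = €5,252.0000 / (0.128 − 0.04) = €59,681.82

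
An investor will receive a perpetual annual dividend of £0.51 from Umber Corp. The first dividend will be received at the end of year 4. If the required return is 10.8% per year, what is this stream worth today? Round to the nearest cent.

Value at end of year 3: C / r = £0.51 / 0.108 = £4.7222
Discount to today: PV = £4.7222 / (1 + 0.108)^3 = £4.7222 / 1.360252 = £3.47

£3.47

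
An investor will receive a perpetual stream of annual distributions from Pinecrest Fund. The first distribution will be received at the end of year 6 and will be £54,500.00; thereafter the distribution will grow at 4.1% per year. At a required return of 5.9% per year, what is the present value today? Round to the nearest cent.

£2273234.28

Value at end of year 5: C₁ / (r − g) = £54,500.00 / (0.059 − 0.041) = £3,027,777.7778
Discount to today: PV = £3,027,777.7778 / (1 + 0.059)^5 = £3,027,777.7778 / 1.331925 = £2,273,234.28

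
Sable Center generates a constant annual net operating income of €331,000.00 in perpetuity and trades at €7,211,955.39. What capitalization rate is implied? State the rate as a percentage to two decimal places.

4.59%

P = C/r ⇒ r = C/P = €331,000.00/€7,211,955.39 = 0.045896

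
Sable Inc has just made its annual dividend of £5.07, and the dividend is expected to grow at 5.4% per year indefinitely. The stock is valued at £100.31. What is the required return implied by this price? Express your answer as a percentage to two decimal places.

D₁ = £5.07 × 1.054 = £5.3438
P = D₁/(r − g) ⇒ r = D₁/P + g = £5.3438/£100.31 + 0.054 = 0.053273 + 0.054 = 0.107273

10.73%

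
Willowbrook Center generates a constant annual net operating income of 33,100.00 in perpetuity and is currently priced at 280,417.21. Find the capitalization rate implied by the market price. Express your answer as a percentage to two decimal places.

11.80%

P = C/r ⇒ r = C/P = 33,100.00/280,417.21 = 0.118038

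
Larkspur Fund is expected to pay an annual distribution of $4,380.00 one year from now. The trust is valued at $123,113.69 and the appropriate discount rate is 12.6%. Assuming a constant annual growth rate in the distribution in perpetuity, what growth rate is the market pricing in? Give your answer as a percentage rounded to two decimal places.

P = D₁/(r−g) ⇒ g = r − D₁/P = 0.126 − $4,380.00/$123,113.69 = 0.090423

9.04%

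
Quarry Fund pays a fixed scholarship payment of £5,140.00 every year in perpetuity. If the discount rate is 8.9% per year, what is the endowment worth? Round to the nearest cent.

£57752.81

Level perpetuity: PV = C / r = £5,140.00 / 0.089 = £57,752.81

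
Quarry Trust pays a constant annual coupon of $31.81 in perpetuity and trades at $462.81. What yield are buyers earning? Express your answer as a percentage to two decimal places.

6.87%

P = C/r ⇒ r = C/P = $31.81/$462.81 = 0.068732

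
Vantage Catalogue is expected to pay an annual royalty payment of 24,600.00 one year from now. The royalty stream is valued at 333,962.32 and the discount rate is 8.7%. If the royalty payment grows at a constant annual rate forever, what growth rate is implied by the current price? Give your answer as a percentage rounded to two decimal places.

1.33%

P = D₁/(r−g) ⇒ g = r − D₁/P = 0.087 − 24,600.00/333,962.32 = 0.013339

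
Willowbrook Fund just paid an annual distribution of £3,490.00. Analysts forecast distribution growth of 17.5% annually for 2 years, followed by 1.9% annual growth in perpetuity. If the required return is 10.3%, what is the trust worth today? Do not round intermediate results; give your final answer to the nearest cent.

D_1 = 4100.75000
D_2 = 4818.38125
Terminal value at year 2: TV = D_2×(1+g_2)/(r−g_2) = 4909.93049/0.084 = 58451.55350
P_0 = D_1/(1+r)^1 + D_2/(1+r)^2 + TV/(1+r)^2
    = 3717.81505 + 3960.50107 + 48044.64992 = 55722.96604

£55722.97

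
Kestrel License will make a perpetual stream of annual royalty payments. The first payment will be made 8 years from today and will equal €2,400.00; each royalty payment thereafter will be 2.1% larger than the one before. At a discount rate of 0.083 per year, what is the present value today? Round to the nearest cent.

€22152.38

Value at end of year 7: C₁ / (r − g) = €2,400.00 / (0.083 − 0.021) = €38,709.6774
Discount to today: PV = €38,709.6774 / (1 + 0.083)^7 = €38,709.6774 / 1.747428 = €22,152.38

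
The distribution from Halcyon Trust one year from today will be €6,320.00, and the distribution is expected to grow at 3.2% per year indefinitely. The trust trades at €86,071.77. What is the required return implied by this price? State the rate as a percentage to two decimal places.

P = D₁/(r − g) ⇒ r = D₁/P + g = €6,320.0000/€86,071.77 + 0.032 = 0.073427 + 0.032 = 0.105427

10.54%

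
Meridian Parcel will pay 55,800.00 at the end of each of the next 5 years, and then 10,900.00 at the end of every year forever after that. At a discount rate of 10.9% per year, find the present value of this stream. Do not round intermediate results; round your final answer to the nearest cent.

PV of 5-year annuity: 55,800.00 × [1 − (1+0.109)^−5] / 0.109 = 206750.89086
Perpetuity value at year 5: 10,900.00 / 0.109 = 100000.00000
PV of perpetuity: 100000.00000 / (1+0.109)^5 = 59613.17723
Total PV = 206750.89086 + 59613.17723 = 266364.06810

266364.07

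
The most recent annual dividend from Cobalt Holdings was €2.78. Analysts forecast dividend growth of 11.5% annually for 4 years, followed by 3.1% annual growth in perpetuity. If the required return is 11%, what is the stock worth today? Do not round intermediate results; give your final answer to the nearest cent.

D_1 = 3.09970
D_2 = 3.45617
D_3 = 3.85362
D_4 = 4.29679
Terminal value at year 4: TV = D_4×(1+g_2)/(r−g_2) = 4.42999/0.079 = 56.07585
P_0 = D_1/(1+r)^1 + D_2/(1+r)^2 + D_3/(1+r)^3 + D_4/(1+r)^4 + TV/(1+r)^4
    = 2.79252 + 2.80510 + 2.81774 + 2.83043 + 36.93890 = 48.18469

€48.18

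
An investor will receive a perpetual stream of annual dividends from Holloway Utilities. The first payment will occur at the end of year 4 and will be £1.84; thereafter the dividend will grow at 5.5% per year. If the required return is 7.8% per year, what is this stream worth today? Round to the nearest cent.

Value at end of year 3: C₁ / (r − g) = £1.84 / (0.078 − 0.055) = £80.0000
Discount to today: PV = £80.0000 / (1 + 0.078)^3 = £80.0000 / 1.252727 = £63.86

£63.86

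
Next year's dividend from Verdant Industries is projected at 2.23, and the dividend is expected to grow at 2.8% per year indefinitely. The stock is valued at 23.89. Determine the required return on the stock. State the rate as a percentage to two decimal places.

12.13%

P = D₁/(r − g) ⇒ r = D₁/P + g = 2.2300/23.89 + 0.028 = 0.093344 + 0.028 = 0.121344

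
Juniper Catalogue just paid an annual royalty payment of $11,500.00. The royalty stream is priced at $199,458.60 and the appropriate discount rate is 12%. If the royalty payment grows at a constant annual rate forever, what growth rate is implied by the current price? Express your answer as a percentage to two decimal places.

5.89%

P = D₀(1+g)/(r−g) ⇒ P(r−g) = D₀(1+g) ⇒ g(P+D₀) = P·r − D₀
g = (P·r − D₀)/(P + D₀) = ($199,458.60×0.12 − $11,500.00) / ($199,458.60 + $11,500.00) = 0.058945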